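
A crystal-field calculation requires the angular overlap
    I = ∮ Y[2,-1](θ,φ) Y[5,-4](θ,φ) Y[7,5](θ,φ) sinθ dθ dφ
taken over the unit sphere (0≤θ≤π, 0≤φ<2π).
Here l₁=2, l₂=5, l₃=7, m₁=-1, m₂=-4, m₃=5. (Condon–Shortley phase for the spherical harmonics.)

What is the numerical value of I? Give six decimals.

m-sum 0 ✓  L=14 even ✓  3≤7≤7 ✓
Π(2lᵢ+1) = 5×11×15 = 825
triangle coeff Δ(2,5,7) = 1/15015
Σ_t [0,0]: t=0:+1/57600 = 1/57600
(3j)²=21/715 [(2 5 7; 0 0 0)], sign=-1
Σ_t [0,0]: t=0:+1/2177280 = 1/2177280
(3j)²=8/273 [(2 5 7; -1 -4 5)], sign=+1
⇒ 4πI² = 120/169
I = (-1)√(120/169/(4π)) = -0.23770720

-0.237707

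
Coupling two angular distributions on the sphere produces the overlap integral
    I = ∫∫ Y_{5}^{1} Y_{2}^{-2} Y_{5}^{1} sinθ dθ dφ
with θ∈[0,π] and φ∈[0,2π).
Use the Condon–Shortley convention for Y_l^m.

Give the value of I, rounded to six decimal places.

m-sum 0 ✓  L=12 even ✓  3≤5≤7 ✓
Π(2lᵢ+1) = 11×5×11 = 605
triangle coeff Δ(5,2,5) = 1/38610
Σ_t [0,2]: t=0:+1/2880 t=1:−1/576 t=2:+1/2880 = -1/960
(3j)²=10/429 [(5 2 5; 0 0 0)], sign=+1
Σ_t [0,0]: t=0:+1/2304 = 1/2304
(3j)²=5/143 [(5 2 5; 1 -2 1)], sign=+1
⇒ 4πI² = 250/507
I = (+1)√(250/507/(4π)) = 0.19808933

0.198089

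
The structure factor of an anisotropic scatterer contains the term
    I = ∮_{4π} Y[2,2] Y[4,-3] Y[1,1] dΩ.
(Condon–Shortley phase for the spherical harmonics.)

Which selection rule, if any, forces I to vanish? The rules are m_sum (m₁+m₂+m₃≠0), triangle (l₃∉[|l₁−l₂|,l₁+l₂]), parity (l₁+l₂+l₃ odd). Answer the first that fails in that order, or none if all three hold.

triangle

Σmᵢ = 0  ✓
l₃∈[|l₁−l₂|,l₁+l₂]=[2,6], have l₃=1  ✗
Σlᵢ = 7 ⇒ odd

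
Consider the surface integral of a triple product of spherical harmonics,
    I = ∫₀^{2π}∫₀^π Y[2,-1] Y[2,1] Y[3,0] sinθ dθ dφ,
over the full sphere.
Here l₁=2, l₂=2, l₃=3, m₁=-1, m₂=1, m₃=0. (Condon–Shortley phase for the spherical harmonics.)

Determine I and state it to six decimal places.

0.000000

L=7 odd ⇒ parity kills the (l;000) factor ⇒ I = 0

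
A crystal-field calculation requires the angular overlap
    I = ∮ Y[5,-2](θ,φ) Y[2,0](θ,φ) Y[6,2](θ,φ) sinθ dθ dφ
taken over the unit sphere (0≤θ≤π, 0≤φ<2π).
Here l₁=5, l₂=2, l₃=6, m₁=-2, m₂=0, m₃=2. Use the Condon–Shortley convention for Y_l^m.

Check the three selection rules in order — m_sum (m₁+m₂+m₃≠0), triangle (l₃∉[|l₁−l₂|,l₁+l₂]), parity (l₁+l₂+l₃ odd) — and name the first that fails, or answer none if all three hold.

parity

Σmᵢ = 0  ✓
l₃∈[|l₁−l₂|,l₁+l₂]=[3,7], have l₃=6  ✓
Σlᵢ = 13 ⇒ odd  ✗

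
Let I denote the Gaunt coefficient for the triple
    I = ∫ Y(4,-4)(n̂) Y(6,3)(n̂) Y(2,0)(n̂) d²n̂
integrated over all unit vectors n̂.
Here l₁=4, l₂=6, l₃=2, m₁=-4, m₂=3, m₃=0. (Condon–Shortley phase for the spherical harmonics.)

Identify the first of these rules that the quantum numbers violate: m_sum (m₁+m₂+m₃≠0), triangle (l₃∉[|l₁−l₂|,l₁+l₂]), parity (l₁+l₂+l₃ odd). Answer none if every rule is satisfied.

Σmᵢ = -1  ✗
l₃∈[|l₁−l₂|,l₁+l₂]=[2,10], have l₃=2
Σlᵢ = 12 ⇒ even

m_sum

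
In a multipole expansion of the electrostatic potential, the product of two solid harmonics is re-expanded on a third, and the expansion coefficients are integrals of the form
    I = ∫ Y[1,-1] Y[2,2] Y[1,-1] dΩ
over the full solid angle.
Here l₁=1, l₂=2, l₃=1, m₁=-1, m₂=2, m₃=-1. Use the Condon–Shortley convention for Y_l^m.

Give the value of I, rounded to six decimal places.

Rules hold: Σm=0, L=4 even, 1≤1≤3.
N = 3·5·3 = 45
Δ = 2!·0!·2!/5! = 1/30
Racah Σ t=1..1: t=1:−1/1 = -1/1
⇒ 3j(1 2 1; 0 0 0)² = 2/15, sgn +1
Racah Σ t=2..2: t=2:+1/4 = 1/4
⇒ 3j(1 2 1; -1 2 -1)² = 1/5, sgn +1
4πI² = N·(3j₀)²·(3jₘ)² = 6/5
I = +1·√(1.2/4π) = 0.30901936

0.309019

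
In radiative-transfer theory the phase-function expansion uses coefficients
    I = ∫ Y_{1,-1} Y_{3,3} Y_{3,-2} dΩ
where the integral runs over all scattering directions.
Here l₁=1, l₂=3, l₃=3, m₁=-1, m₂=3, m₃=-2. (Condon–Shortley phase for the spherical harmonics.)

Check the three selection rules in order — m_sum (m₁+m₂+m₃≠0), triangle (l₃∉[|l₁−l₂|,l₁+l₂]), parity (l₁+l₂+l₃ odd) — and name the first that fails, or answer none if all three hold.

m₁+m₂+m₃ = -1 + 3 − 2 = 0  ✓
triangle: |1−3|=2 ≤ l₃=3 ≤ 1+3=4  ✓
parity: l₁+l₂+l₃ = 7 is odd  ✗

parity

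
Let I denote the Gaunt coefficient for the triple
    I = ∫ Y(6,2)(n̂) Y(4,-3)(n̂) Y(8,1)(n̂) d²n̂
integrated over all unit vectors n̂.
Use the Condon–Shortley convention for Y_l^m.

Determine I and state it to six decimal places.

0.158791

Checks pass: Σm=0; 18 even; l₃=8∈[2,10].
(2·6+1)(2·4+1)(2·8+1) = 1989
Δ: 2! 10! 6! / 19! → 1/23279256
sum: t=0:+1/1658880 t=1:−1/518400 t=2:+1/1658880 = -1/1382400
3j²(6 4 8; 0 0 0) = Δ·Π!·Σ² = 504/46189  (sign -1)
sum: t=0:+1/4147200 t=1:−1/21772800 = 17/87091200
3j²(6 4 8; 2 -3 1) = Δ·Π!·Σ² = 119/8151  (sign -1)
combine: 4πI² = 1989·504/46189·119/8151 = 179928/567853
take √, sign +1: I = 0.15879122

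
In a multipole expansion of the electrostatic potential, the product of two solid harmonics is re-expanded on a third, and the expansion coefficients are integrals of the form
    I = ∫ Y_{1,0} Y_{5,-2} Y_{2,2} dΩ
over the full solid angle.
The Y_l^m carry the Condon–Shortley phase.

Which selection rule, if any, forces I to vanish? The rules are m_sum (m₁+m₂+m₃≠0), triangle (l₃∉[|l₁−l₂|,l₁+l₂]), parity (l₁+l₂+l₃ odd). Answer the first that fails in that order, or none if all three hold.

triangle

azimuthal sum: 0 − 2 + 2 = 0  ✓
4 ≤ 2 ≤ 6 (triangle on l)  ✗
L = 1 + 5 + 2 = 8 (even)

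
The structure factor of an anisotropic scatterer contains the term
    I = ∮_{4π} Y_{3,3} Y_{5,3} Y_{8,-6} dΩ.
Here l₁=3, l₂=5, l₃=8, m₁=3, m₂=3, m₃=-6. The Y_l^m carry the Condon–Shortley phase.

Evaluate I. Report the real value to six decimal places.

0.230069

Rules hold: Σm=0, L=16 even, 2≤8≤8.
N = 7·11·17 = 1309
Δ = 0!·6!·10!/17! = 1/136136
Racah Σ t=0..0: t=0:+1/518400 = 1/518400
⇒ 3j(3 5 8; 0 0 0)² = 56/2431, sgn +1
Racah Σ t=0..0: t=0:+1/58060800 = 1/58060800
⇒ 3j(3 5 8; 3 3 -6)² = 3/136, sgn +1
4πI² = N·(3j₀)²·(3jₘ)² = 147/221
I = +1·√(0.665158/4π) = 0.23006873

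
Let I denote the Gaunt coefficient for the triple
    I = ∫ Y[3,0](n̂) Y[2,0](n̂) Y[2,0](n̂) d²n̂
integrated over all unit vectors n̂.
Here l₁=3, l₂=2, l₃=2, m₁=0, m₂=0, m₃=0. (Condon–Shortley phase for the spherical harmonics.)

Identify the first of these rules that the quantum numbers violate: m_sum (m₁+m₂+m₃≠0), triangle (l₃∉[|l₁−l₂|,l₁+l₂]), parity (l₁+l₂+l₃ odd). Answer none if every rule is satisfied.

m₁+m₂+m₃ = 0 + 0 + 0 = 0  ✓
triangle: |3−2|=1 ≤ l₃=2 ≤ 3+2=5  ✓
parity: l₁+l₂+l₃ = 7 is odd  ✗

parity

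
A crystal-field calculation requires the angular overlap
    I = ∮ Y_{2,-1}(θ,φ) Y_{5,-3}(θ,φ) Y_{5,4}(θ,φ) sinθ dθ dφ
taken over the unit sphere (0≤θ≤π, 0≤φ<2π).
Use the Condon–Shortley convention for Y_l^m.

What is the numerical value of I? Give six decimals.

m-sum 0 ✓  L=12 even ✓  3≤5≤7 ✓
Π(2lᵢ+1) = 5×11×11 = 605
triangle coeff Δ(2,5,5) = 1/38610
Σ_t [0,2]: t=0:+1/2880 t=1:−1/576 t=2:+1/2880 = -1/960
(3j)²=10/429 [(2 5 5; 0 0 0)], sign=+1
Σ_t [1,2]: t=1:−1/10080 t=2:+1/80640 = -1/11520
(3j)²=49/1430 [(2 5 5; -1 -3 4)], sign=+1
⇒ 4πI² = 245/507
I = (+1)√(245/507/(4π)) = 0.19609844

0.196098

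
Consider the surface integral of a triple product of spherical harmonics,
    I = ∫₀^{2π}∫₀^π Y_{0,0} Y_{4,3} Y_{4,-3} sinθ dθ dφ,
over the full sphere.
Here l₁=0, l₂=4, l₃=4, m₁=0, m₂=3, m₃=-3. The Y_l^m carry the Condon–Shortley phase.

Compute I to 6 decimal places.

-0.282095

Rules hold: Σm=0, L=8 even, 4≤4≤4.
N = 1·9·9 = 81
Δ = 0!·0!·8!/9! = 1/9
Racah Σ t=0..0: t=0:+1/576 = 1/576
⇒ 3j(0 4 4; 0 0 0)² = 1/9, sgn +1
Racah Σ t=0..0: t=0:+1/5040 = 1/5040
⇒ 3j(0 4 4; 0 3 -3)² = 1/9, sgn -1
4πI² = N·(3j₀)²·(3jₘ)² = 1/1
I = -1·√(1/4π) = -0.28209479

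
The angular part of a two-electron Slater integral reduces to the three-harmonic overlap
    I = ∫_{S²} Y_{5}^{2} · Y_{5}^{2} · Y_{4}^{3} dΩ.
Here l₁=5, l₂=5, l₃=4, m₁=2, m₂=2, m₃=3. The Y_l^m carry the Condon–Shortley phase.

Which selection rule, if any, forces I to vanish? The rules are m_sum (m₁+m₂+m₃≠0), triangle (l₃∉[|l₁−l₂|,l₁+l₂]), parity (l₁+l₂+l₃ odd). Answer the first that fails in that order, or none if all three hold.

m_sum

m₁+m₂+m₃ = 2 + 2 + 3 = 7  ✗
triangle: |5−5|=0 ≤ l₃=4 ≤ 5+5=10
parity: l₁+l₂+l₃ = 14 is even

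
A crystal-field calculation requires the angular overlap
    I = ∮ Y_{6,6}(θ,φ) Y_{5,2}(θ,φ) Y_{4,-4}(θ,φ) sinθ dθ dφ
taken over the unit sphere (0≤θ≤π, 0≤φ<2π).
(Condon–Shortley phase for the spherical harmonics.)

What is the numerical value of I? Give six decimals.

0.000000

m-sum = 6 + 2 − 4 = 4 ≠ 0 ⇒ I = 0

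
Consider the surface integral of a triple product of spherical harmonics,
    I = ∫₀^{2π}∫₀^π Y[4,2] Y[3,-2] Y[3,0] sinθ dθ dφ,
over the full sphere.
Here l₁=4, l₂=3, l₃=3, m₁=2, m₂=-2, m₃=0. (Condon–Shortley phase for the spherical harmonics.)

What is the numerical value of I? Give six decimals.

Rules hold: Σm=0, L=10 even, 1≤3≤7.
N = 9·7·7 = 441
Δ = 4!·4!·2!/11! = 1/34650
Racah Σ t=1..3: t=1:−1/72 t=2:+1/16 t=3:−1/72 = 5/144
⇒ 3j(4 3 3; 0 0 0)² = 2/77, sgn -1
Racah Σ t=0..1: t=0:+1/96 t=1:−1/72 = -1/288
⇒ 3j(4 3 3; 2 -2 0)² = 1/462, sgn +1
4πI² = N·(3j₀)²·(3jₘ)² = 3/121
I = -1·√(0.0247934/4π) = -0.04441841

-0.044418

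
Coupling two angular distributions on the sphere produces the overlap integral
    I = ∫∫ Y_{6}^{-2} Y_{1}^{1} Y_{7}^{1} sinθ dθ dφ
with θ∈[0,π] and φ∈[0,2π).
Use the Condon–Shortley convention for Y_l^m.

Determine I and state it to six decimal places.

Rules hold: Σm=0, L=14 even, 5≤7≤7.
N = 13·3·15 = 585
Δ = 0!·12!·2!/15! = 1/1365
Racah Σ t=0..0: t=0:+1/518400 = 1/518400
⇒ 3j(6 1 7; 0 0 0)² = 7/195, sgn -1
Racah Σ t=0..0: t=0:+1/1935360 = 1/1935360
⇒ 3j(6 1 7; -2 1 1)² = 1/91, sgn +1
4πI² = N·(3j₀)²·(3jₘ)² = 3/13
I = -1·√(0.230769/4π) = -0.13551395

-0.135514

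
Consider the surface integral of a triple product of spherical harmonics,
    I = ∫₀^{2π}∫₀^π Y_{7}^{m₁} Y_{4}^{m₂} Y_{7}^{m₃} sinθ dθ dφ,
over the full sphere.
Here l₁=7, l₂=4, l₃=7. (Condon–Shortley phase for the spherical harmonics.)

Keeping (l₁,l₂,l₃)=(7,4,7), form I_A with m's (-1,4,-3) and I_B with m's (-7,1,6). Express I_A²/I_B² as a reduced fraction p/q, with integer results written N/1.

Same 7,4,7: normalisation and zero-m 3j drop out of the ratio.
A: Δ: 4! 10! 4! / 19! → 1/58198140; sum: t=4:+1/9953280 = 1/9953280; 3j²(7 4 7; -1 4 -3) = Δ·Π!·Σ² = 2450/138567  (sign +1)
B: Δ: 4! 10! 4! / 19! → 1/58198140; sum: t=4:+1/522547200 = 1/522547200; 3j²(7 4 7; -7 1 6) = Δ·Π!·Σ² = 143/5814  (sign -1)
I_A²/I_B² = (2450/138567)/(143/5814) = 14700/20449

14700/20449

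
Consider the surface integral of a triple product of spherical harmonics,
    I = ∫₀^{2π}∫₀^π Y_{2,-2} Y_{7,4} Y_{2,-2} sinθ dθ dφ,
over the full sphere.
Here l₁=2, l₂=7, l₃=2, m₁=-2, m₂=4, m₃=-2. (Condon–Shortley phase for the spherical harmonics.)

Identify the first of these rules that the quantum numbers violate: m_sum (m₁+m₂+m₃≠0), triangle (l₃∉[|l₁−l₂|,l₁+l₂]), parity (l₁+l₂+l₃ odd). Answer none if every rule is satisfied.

triangle

azimuthal sum: -2 + 4 − 2 = 0  ✓
5 ≤ 2 ≤ 9 (triangle on l)  ✗
L = 2 + 7 + 2 = 11 (odd)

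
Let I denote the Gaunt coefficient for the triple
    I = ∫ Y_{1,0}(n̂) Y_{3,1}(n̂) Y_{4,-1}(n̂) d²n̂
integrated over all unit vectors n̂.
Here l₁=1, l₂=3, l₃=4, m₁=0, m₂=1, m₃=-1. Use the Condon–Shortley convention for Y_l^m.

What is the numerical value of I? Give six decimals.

-0.238414

Rules hold: Σm=0, L=8 even, 2≤4≤4.
N = 3·7·9 = 189
Δ = 0!·2!·6!/9! = 1/252
Racah Σ t=0..0: t=0:+1/36 = 1/36
⇒ 3j(1 3 4; 0 0 0)² = 4/63, sgn +1
Racah Σ t=0..0: t=0:+1/48 = 1/48
⇒ 3j(1 3 4; 0 1 -1)² = 5/84, sgn -1
4πI² = N·(3j₀)²·(3jₘ)² = 5/7
I = -1·√(0.714286/4π) = -0.23841361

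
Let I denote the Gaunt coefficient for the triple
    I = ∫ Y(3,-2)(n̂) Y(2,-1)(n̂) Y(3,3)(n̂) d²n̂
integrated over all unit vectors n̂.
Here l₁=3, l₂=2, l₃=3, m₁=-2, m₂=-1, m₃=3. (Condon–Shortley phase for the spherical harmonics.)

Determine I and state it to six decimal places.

Rules hold: Σm=0, L=8 even, 1≤3≤5.
N = 7·5·7 = 245
Δ = 2!·4!·2!/9! = 1/3780
Racah Σ t=0..2: t=0:+1/24 t=1:−1/4 t=2:+1/24 = -1/6
⇒ 3j(3 2 3; 0 0 0)² = 4/105, sgn +1
Racah Σ t=1..1: t=1:−1/48 = -1/48
⇒ 3j(3 2 3; -2 -1 3)² = 5/84, sgn -1
4πI² = N·(3j₀)²·(3jₘ)² = 5/9
I = -1·√(0.555556/4π) = -0.21026104

-0.210261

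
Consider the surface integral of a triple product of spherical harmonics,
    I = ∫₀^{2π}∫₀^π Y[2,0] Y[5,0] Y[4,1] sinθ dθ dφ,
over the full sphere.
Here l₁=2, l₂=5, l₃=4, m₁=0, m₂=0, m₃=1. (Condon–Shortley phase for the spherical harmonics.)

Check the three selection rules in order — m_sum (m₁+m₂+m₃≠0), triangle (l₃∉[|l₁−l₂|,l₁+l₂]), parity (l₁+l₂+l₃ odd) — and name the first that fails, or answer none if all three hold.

m₁+m₂+m₃ = 0 + 0 + 1 = 1  ✗
triangle: |2−5|=3 ≤ l₃=4 ≤ 2+5=7
parity: l₁+l₂+l₃ = 11 is odd

m_sum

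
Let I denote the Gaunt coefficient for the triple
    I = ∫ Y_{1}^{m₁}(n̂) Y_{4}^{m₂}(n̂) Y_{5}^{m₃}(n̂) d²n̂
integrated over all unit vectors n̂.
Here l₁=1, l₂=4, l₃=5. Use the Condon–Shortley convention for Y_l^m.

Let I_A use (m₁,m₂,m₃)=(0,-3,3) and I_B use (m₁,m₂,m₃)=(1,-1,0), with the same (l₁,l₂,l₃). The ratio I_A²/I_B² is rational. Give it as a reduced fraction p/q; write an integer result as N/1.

8/5

Shared (l₁,l₂,l₃)=(1,4,5): N and (l;000)² cancel in I_A²/I_B².
A: Δ = 0!·2!·8!/11! = 1/495; Racah Σ t=0..0: t=0:+1/5040 = 1/5040; ⇒ 3j(1 4 5; 0 -3 3)² = 16/495, sgn +1
B: Δ = 0!·2!·8!/11! = 1/495; Racah Σ t=0..0: t=0:+1/1440 = 1/1440; ⇒ 3j(1 4 5; 1 -1 0)² = 2/99, sgn -1
I_A²/I_B² = (16/495)/(2/99) = 8/5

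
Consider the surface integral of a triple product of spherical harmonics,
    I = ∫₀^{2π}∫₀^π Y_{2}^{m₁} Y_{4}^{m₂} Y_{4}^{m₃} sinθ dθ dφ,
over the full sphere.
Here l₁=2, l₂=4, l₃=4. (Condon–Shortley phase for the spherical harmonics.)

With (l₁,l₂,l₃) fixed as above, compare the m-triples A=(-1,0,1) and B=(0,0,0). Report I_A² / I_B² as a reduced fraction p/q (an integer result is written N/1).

3/40

l's match ⇒ only the (l;m) 3-j factors differ between A and B.
A: triangle coeff Δ(2,4,4) = 1/13860; Σ_t [1,2]: t=1:−1/72 t=2:+1/96 = -1/288; (3j)²=1/462 [(2 4 4; -1 0 1)], sign=+1
B: triangle coeff Δ(2,4,4) = 1/13860; Σ_t [0,2]: t=0:+1/192 t=1:−1/36 t=2:+1/192 = -5/288; (3j)²=20/693 [(2 4 4; 0 0 0)], sign=-1
I_A²/I_B² = (1/462)/(20/693) = 3/40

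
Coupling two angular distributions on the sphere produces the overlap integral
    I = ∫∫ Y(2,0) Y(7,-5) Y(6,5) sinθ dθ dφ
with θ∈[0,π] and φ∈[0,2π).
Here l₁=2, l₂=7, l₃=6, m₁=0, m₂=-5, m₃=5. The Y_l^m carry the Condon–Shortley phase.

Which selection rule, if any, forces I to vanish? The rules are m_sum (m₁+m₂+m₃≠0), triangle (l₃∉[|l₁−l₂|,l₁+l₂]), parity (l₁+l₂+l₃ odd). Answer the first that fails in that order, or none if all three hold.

parity

Σmᵢ = 0  ✓
l₃∈[|l₁−l₂|,l₁+l₂]=[5,9], have l₃=6  ✓
Σlᵢ = 15 ⇒ odd  ✗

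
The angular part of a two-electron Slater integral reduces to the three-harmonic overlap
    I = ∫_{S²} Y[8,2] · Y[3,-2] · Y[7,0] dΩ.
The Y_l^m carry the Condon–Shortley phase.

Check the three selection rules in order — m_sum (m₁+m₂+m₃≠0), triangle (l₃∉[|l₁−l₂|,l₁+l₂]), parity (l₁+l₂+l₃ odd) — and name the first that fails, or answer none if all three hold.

none

m₁+m₂+m₃ = 2 − 2 + 0 = 0  ✓
triangle: |8−3|=5 ≤ l₃=7 ≤ 8+3=11  ✓
parity: l₁+l₂+l₃ = 18 is even  ✓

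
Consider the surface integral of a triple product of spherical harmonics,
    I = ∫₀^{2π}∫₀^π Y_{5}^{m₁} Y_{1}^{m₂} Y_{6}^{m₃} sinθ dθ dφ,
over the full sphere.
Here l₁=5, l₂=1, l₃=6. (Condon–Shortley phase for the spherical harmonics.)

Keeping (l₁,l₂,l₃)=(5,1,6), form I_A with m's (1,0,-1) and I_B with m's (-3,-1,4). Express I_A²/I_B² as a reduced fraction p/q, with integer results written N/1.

Shared (l₁,l₂,l₃)=(5,1,6): N and (l;000)² cancel in I_A²/I_B².
A: Δ = 0!·10!·2!/13! = 1/858; Racah Σ t=0..0: t=0:+1/17280 = 1/17280; ⇒ 3j(5 1 6; 1 0 -1)² = 35/858, sgn -1
B: Δ = 0!·10!·2!/13! = 1/858; Racah Σ t=0..0: t=0:+1/161280 = 1/161280; ⇒ 3j(5 1 6; -3 -1 4)² = 15/286, sgn +1
I_A²/I_B² = (35/858)/(15/286) = 7/9

7/9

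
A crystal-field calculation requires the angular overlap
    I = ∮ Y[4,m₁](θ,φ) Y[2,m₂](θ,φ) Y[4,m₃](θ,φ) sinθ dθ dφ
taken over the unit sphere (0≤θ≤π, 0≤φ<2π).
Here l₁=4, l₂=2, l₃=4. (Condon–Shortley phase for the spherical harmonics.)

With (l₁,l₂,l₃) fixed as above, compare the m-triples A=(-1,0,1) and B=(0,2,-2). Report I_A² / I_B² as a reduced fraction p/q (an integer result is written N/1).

289/540

l's match ⇒ only the (l;m) 3-j factors differ between A and B.
A: triangle coeff Δ(4,2,4) = 1/13860; Σ_t [0,2]: t=0:+1/480 t=1:−1/48 t=2:+1/144 = -17/1440; (3j)²=289/13860 [(4 2 4; -1 0 1)], sign=+1
B: triangle coeff Δ(4,2,4) = 1/13860; Σ_t [2,2]: t=2:+1/192 = 1/192; (3j)²=3/77 [(4 2 4; 0 2 -2)], sign=+1
I_A²/I_B² = (289/13860)/(3/77) = 289/540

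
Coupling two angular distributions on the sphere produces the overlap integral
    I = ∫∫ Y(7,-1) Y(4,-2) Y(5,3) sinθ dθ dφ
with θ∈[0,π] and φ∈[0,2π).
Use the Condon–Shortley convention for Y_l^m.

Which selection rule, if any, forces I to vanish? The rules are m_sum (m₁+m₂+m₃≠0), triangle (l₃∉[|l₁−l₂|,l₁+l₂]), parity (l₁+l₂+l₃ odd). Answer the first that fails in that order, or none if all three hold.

none

azimuthal sum: -1 − 2 + 3 = 0  ✓
3 ≤ 5 ≤ 11 (triangle on l)  ✓
L = 7 + 4 + 5 = 16 (even)  ✓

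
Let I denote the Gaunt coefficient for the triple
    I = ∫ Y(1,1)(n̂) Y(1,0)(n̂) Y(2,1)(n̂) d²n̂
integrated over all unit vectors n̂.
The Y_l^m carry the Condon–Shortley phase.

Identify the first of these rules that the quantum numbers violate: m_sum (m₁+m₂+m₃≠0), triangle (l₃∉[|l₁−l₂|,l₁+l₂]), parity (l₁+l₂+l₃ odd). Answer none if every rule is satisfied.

m_sum

Σmᵢ = 2  ✗
l₃∈[|l₁−l₂|,l₁+l₂]=[0,2], have l₃=2
Σlᵢ = 4 ⇒ even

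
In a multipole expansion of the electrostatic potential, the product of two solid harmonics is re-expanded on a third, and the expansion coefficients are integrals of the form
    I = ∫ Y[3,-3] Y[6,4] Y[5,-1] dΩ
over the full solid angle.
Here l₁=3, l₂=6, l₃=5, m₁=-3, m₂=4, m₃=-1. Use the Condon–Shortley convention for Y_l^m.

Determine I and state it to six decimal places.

Checks pass: Σm=0; 14 even; l₃=5∈[3,9].
(2·3+1)(2·6+1)(2·5+1) = 1001
Δ: 4! 2! 8! / 15! → 1/675675
sum: t=1:−1/8640 t=2:+1/2304 t=3:−1/8640 = 7/34560
3j²(3 6 5; 0 0 0) = Δ·Π!·Σ² = 7/429  (sign -1)
sum: t=4:+1/69120 = 1/69120
3j²(3 6 5; -3 4 -1) = Δ·Π!·Σ² = 4/143  (sign +1)
combine: 4πI² = 1001·7/429·4/143 = 196/429
take √, sign -1: I = -0.19067531

-0.190675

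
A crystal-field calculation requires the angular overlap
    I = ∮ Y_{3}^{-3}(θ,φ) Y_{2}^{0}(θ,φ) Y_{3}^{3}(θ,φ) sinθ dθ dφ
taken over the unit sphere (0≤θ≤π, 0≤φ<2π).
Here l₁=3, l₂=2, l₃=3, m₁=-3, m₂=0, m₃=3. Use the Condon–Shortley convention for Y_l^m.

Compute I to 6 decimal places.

0.210261

Rules hold: Σm=0, L=8 even, 1≤3≤5.
N = 7·5·7 = 245
Δ = 2!·4!·2!/9! = 1/3780
Racah Σ t=0..2: t=0:+1/24 t=1:−1/4 t=2:+1/24 = -1/6
⇒ 3j(3 2 3; 0 0 0)² = 4/105, sgn +1
Racah Σ t=2..2: t=2:+1/96 = 1/96
⇒ 3j(3 2 3; -3 0 3)² = 5/84, sgn +1
4πI² = N·(3j₀)²·(3jₘ)² = 5/9
I = +1·√(0.555556/4π) = 0.21026104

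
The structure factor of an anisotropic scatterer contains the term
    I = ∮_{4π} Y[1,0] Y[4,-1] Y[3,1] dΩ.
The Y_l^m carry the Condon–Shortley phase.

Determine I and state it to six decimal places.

-0.238414

Checks pass: Σm=0; 8 even; l₃=3∈[3,5].
(2·1+1)(2·4+1)(2·3+1) = 189
Δ: 2! 0! 6! / 9! → 1/252
sum: t=1:−1/36 = -1/36
3j²(1 4 3; 0 0 0) = Δ·Π!·Σ² = 4/63  (sign +1)
sum: t=1:−1/48 = -1/48
3j²(1 4 3; 0 -1 1) = Δ·Π!·Σ² = 5/84  (sign -1)
combine: 4πI² = 189·4/63·5/84 = 5/7
take √, sign -1: I = -0.23841361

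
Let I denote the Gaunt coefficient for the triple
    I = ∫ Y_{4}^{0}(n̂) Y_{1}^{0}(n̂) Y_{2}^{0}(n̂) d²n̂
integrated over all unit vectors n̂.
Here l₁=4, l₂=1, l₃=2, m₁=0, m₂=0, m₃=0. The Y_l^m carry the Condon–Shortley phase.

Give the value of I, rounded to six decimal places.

0.000000

l₃=2 ∉ [3,5] — triangle fails ⇒ I = 0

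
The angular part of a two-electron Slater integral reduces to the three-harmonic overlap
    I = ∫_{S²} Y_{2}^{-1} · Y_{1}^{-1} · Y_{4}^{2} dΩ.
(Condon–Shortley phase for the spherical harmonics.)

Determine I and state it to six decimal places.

triangle: need 1≤l₃≤3, have 4; I=0

0.000000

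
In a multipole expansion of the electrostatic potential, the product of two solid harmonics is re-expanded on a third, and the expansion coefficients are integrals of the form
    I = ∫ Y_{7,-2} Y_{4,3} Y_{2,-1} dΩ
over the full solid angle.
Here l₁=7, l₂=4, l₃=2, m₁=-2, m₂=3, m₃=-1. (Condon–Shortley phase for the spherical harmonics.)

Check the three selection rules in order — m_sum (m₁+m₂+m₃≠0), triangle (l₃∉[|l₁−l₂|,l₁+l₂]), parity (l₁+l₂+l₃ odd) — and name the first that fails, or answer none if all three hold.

azimuthal sum: -2 + 3 − 1 = 0  ✓
3 ≤ 2 ≤ 11 (triangle on l)  ✗
L = 7 + 4 + 2 = 13 (odd)

triangle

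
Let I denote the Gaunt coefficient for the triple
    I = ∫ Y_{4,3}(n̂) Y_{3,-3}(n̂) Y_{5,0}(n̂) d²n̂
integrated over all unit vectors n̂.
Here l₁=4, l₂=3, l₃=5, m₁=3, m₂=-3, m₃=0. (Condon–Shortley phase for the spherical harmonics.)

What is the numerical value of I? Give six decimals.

-0.098140

Checks pass: Σm=0; 12 even; l₃=5∈[1,7].
(2·4+1)(2·3+1)(2·5+1) = 693
Δ: 2! 6! 4! / 13! → 1/180180
sum: t=0:+1/576 t=1:−1/144 t=2:+1/576 = -1/288
3j²(4 3 5; 0 0 0) = Δ·Π!·Σ² = 20/1001  (sign +1)
sum: t=0:+1/5760 = 1/5760
3j²(4 3 5; 3 -3 0) = Δ·Π!·Σ² = 5/572  (sign -1)
combine: 4πI² = 693·20/1001·5/572 = 225/1859
take √, sign -1: I = -0.09814013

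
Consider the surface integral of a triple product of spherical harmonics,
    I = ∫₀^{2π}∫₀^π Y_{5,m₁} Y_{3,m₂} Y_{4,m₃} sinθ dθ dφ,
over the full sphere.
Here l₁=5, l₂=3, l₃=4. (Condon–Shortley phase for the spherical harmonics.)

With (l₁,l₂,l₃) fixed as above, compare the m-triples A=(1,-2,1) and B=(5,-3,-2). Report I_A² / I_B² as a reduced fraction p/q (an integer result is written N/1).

125/126

Shared (l₁,l₂,l₃)=(5,3,4): N and (l;000)² cancel in I_A²/I_B².
A: Δ = 4!·6!·2!/13! = 1/180180; Racah Σ t=0..1: t=0:+1/1152 t=1:−1/432 = -5/3456; ⇒ 3j(5 3 4; 1 -2 1)² = 625/36036, sgn +1
B: Δ = 4!·6!·2!/13! = 1/180180; Racah Σ t=0..0: t=0:+1/34560 = 1/34560; ⇒ 3j(5 3 4; 5 -3 -2)² = 5/286, sgn +1
I_A²/I_B² = (625/36036)/(5/286) = 125/126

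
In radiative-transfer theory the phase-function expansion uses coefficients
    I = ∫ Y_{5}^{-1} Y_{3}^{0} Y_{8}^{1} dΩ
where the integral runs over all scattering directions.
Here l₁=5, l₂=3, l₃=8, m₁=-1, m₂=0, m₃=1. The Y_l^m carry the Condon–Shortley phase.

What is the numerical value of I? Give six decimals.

Checks pass: Σm=0; 16 even; l₃=8∈[2,8].
(2·5+1)(2·3+1)(2·8+1) = 1309
Δ: 0! 10! 6! / 17! → 1/136136
sum: t=0:+1/518400 = 1/518400
3j²(5 3 8; 0 0 0) = Δ·Π!·Σ² = 56/2431  (sign +1)
sum: t=0:+1/622080 = 1/622080
3j²(5 3 8; -1 0 1) = Δ·Π!·Σ² = 105/4862  (sign -1)
combine: 4πI² = 1309·56/2431·105/4862 = 20580/31603
take √, sign -1: I = -0.22764263

-0.227643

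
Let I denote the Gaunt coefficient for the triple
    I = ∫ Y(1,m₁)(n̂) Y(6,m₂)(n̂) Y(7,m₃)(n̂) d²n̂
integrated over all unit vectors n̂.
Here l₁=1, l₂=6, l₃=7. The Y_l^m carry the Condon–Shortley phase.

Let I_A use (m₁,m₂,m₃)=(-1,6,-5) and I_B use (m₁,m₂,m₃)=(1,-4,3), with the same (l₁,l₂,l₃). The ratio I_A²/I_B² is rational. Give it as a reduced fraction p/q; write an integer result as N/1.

Shared (l₁,l₂,l₃)=(1,6,7): N and (l;000)² cancel in I_A²/I_B².
A: Δ = 0!·2!·12!/15! = 1/1365; Racah Σ t=0..0: t=0:+1/958003200 = 1/958003200; ⇒ 3j(1 6 7; -1 6 -5)² = 1/1365, sgn +1
B: Δ = 0!·2!·12!/15! = 1/1365; Racah Σ t=0..0: t=0:+1/14515200 = 1/14515200; ⇒ 3j(1 6 7; 1 -4 3)² = 2/455, sgn +1
I_A²/I_B² = (1/1365)/(2/455) = 1/6

1/6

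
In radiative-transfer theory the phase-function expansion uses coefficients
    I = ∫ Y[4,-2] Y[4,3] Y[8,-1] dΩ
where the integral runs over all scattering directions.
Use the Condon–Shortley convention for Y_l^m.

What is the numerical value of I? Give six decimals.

Checks pass: Σm=0; 16 even; l₃=8∈[0,8].
(2·4+1)(2·4+1)(2·8+1) = 1377
Δ: 0! 8! 8! / 17! → 1/218790
sum: t=0:+1/331776 = 1/331776
3j²(4 4 8; 0 0 0) = Δ·Π!·Σ² = 490/21879  (sign +1)
sum: t=0:+1/7257600 = 1/7257600
3j²(4 4 8; -2 3 -1) = Δ·Π!·Σ² = 14/12155  (sign -1)
combine: 4πI² = 1377·490/21879·14/12155 = 12348/347633
take √, sign -1: I = -0.05316586

-0.053166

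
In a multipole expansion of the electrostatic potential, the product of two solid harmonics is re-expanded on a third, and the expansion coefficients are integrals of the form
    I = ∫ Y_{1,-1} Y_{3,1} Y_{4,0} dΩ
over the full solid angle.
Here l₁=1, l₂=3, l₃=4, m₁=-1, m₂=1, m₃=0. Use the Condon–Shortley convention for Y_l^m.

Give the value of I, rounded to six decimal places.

0.150786

Checks pass: Σm=0; 8 even; l₃=4∈[2,4].
(2·1+1)(2·3+1)(2·4+1) = 189
Δ: 0! 2! 6! / 9! → 1/252
sum: t=0:+1/36 = 1/36
3j²(1 3 4; 0 0 0) = Δ·Π!·Σ² = 4/63  (sign +1)
sum: t=0:+1/96 = 1/96
3j²(1 3 4; -1 1 0) = Δ·Π!·Σ² = 1/42  (sign +1)
combine: 4πI² = 189·4/63·1/42 = 2/7
take √, sign +1: I = 0.15078601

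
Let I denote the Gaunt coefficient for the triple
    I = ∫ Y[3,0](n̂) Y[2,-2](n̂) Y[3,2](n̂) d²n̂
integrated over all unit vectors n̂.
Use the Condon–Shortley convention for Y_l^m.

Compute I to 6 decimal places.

-0.188063

Rules hold: Σm=0, L=8 even, 1≤3≤5.
N = 7·5·7 = 245
Δ = 2!·4!·2!/9! = 1/3780
Racah Σ t=0..2: t=0:+1/24 t=1:−1/4 t=2:+1/24 = -1/6
⇒ 3j(3 2 3; 0 0 0)² = 4/105, sgn +1
Racah Σ t=0..0: t=0:+1/24 = 1/24
⇒ 3j(3 2 3; 0 -2 2)² = 1/21, sgn -1
4πI² = N·(3j₀)²·(3jₘ)² = 4/9
I = -1·√(0.444444/4π) = -0.18806319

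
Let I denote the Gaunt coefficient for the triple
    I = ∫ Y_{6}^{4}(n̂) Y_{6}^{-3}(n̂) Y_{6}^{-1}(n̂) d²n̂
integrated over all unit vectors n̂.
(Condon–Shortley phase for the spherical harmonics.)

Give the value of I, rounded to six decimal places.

-0.084679

Checks pass: Σm=0; 18 even; l₃=6∈[0,12].
(2·6+1)(2·6+1)(2·6+1) = 2197
Δ: 6! 6! 6! / 19! → 1/325909584
sum: t=0:+1/373248000 t=1:−1/1728000 t=2:+1/110592 t=3:−1/46656 t=4:+1/110592 t=5:−1/1728000 t=6:+1/373248000 = -7/1555200
3j²(6 6 6; 0 0 0) = Δ·Π!·Σ² = 400/46189  (sign -1)
sum: t=0:+1/1244160 t=1:−1/691200 t=2:+1/4147200 = -1/2488320
3j²(6 6 6; 4 -3 -1) = Δ·Π!·Σ² = 875/184756  (sign +1)
combine: 4πI² = 2197·400/46189·875/184756 = 1137500/12623809
take √, sign -1: I = -0.08467897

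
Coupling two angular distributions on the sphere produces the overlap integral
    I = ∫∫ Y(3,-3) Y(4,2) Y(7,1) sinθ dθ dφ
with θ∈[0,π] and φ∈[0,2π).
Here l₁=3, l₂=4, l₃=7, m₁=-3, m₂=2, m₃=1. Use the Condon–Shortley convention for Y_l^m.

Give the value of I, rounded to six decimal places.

-0.035654

Rules hold: Σm=0, L=14 even, 1≤7≤7.
N = 7·9·15 = 945
Δ = 0!·6!·8!/15! = 1/45045
Racah Σ t=0..0: t=0:+1/20736 = 1/20736
⇒ 3j(3 4 7; 0 0 0)² = 35/1287, sgn -1
Racah Σ t=0..0: t=0:+1/1036800 = 1/1036800
⇒ 3j(3 4 7; -3 2 1)² = 4/6435, sgn +1
4πI² = N·(3j₀)²·(3jₘ)² = 980/61347
I = -1·√(0.0159747/4π) = -0.03565426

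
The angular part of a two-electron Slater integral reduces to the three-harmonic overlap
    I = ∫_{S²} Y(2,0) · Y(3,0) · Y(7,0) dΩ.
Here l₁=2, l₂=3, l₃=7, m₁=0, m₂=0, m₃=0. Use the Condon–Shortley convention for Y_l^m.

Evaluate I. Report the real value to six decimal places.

l₃=7 ∉ [1,5] — triangle fails ⇒ I = 0

0.000000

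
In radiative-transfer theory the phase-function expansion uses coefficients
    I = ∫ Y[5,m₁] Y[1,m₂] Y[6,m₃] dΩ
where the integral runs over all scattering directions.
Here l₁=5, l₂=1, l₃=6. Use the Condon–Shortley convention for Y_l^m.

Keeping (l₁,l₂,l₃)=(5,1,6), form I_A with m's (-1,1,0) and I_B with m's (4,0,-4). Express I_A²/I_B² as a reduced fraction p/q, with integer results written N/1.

3/4

Same 5,1,6: normalisation and zero-m 3j drop out of the ratio.
A: Δ: 0! 10! 2! / 13! → 1/858; sum: t=0:+1/34560 = 1/34560; 3j²(5 1 6; -1 1 0) = Δ·Π!·Σ² = 5/286  (sign +1)
B: Δ: 0! 10! 2! / 13! → 1/858; sum: t=0:+1/362880 = 1/362880; 3j²(5 1 6; 4 0 -4) = Δ·Π!·Σ² = 10/429  (sign +1)
I_A²/I_B² = (5/286)/(10/429) = 3/4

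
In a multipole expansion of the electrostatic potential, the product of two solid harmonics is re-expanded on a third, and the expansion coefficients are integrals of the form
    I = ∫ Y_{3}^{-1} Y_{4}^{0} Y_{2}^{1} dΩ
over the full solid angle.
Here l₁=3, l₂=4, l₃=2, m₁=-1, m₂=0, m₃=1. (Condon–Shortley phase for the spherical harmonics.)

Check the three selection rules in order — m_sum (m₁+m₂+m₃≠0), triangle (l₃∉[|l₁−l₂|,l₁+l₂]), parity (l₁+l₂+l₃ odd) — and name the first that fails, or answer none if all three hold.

azimuthal sum: -1 + 0 + 1 = 0  ✓
1 ≤ 2 ≤ 7 (triangle on l)  ✓
L = 3 + 4 + 2 = 9 (odd)  ✗

parity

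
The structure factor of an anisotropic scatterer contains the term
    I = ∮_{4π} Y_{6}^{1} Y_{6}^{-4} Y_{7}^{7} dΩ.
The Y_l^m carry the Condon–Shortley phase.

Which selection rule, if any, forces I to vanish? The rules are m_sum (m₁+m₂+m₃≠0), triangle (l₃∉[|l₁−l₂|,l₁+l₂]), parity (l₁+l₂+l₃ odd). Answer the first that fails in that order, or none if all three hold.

azimuthal sum: 1 − 4 + 7 = 4  ✗
0 ≤ 7 ≤ 12 (triangle on l)
L = 6 + 6 + 7 = 19 (odd)

m_sum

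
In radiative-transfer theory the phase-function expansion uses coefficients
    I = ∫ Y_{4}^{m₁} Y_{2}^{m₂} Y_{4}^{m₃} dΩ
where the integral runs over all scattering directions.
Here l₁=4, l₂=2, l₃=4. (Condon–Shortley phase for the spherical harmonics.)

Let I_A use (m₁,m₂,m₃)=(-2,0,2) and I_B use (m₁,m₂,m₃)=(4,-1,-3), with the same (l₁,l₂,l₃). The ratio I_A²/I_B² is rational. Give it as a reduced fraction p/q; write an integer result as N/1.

Same 4,2,4: normalisation and zero-m 3j drop out of the ratio.
A: Δ: 2! 6! 2! / 11! → 1/13860; sum: t=0:+1/2880 t=1:−1/120 t=2:+1/192 = -1/360; 3j²(4 2 4; -2 0 2) = Δ·Π!·Σ² = 16/3465  (sign -1)
B: Δ: 2! 6! 2! / 11! → 1/13860; sum: t=0:+1/1440 = 1/1440; 3j²(4 2 4; 4 -1 -3) = Δ·Π!·Σ² = 7/165  (sign -1)
I_A²/I_B² = (16/3465)/(7/165) = 16/147

16/147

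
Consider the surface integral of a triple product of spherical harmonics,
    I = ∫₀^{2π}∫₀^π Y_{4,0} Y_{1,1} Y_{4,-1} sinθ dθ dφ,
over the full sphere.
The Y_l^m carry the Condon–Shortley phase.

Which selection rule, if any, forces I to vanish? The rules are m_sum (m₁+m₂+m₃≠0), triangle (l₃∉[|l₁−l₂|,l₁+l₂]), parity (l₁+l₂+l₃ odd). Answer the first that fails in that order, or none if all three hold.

Σmᵢ = 0  ✓
l₃∈[|l₁−l₂|,l₁+l₂]=[3,5], have l₃=4  ✓
Σlᵢ = 9 ⇒ odd  ✗

parity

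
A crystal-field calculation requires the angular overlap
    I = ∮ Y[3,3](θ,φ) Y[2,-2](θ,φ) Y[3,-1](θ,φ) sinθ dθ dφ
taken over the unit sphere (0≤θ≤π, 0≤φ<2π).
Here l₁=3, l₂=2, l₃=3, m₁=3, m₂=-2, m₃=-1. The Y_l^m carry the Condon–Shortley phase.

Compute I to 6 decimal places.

Rules hold: Σm=0, L=8 even, 1≤3≤5.
N = 7·5·7 = 245
Δ = 2!·4!·2!/9! = 1/3780
Racah Σ t=0..2: t=0:+1/24 t=1:−1/4 t=2:+1/24 = -1/6
⇒ 3j(3 2 3; 0 0 0)² = 4/105, sgn +1
Racah Σ t=0..0: t=0:+1/96 = 1/96
⇒ 3j(3 2 3; 3 -2 -1)² = 1/42, sgn +1
4πI² = N·(3j₀)²·(3jₘ)² = 2/9
I = +1·√(0.222222/4π) = 0.13298076

0.132981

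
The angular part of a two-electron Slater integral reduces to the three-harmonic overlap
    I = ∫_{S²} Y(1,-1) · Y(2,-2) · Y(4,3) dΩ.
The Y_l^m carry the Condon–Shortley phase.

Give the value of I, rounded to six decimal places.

0.000000

|1−2|≤4≤1+2 violated ⇒ I = 0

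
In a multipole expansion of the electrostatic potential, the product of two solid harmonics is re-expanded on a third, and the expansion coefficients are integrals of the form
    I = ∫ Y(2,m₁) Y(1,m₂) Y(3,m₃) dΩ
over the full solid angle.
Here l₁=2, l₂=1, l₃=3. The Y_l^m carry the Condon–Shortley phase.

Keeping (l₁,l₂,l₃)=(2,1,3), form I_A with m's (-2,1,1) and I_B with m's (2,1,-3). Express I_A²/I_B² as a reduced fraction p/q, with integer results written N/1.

Shared (l₁,l₂,l₃)=(2,1,3): N and (l;000)² cancel in I_A²/I_B².
A: Δ = 0!·4!·2!/7! = 1/105; Racah Σ t=0..0: t=0:+1/48 = 1/48; ⇒ 3j(2 1 3; -2 1 1)² = 1/105, sgn +1
B: Δ = 0!·4!·2!/7! = 1/105; Racah Σ t=0..0: t=0:+1/48 = 1/48; ⇒ 3j(2 1 3; 2 1 -3)² = 1/7, sgn +1
I_A²/I_B² = (1/105)/(1/7) = 1/15

1/15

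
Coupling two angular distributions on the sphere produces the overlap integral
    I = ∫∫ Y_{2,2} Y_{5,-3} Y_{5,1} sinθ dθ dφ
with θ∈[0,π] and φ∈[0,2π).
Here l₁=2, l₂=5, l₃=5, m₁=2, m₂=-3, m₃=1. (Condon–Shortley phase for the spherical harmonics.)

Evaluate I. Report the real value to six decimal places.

0.171169

Rules hold: Σm=0, L=12 even, 3≤5≤7.
N = 5·11·11 = 605
Δ = 2!·2!·8!/13! = 1/38610
Racah Σ t=0..2: t=0:+1/2880 t=1:−1/576 t=2:+1/2880 = -1/960
⇒ 3j(2 5 5; 0 0 0)² = 10/429, sgn +1
Racah Σ t=0..0: t=0:+1/5760 = 1/5760
⇒ 3j(2 5 5; 2 -3 1)² = 56/2145, sgn +1
4πI² = N·(3j₀)²·(3jₘ)² = 560/1521
I = +1·√(0.368179/4π) = 0.17116875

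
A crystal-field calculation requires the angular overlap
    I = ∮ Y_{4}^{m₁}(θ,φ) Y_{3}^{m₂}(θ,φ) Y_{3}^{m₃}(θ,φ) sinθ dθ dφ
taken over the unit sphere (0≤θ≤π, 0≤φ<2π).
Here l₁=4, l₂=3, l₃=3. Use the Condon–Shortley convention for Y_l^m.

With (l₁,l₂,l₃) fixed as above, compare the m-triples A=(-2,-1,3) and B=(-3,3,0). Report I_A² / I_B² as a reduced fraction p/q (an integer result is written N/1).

6/7

l's match ⇒ only the (l;m) 3-j factors differ between A and B.
A: triangle coeff Δ(4,3,3) = 1/34650; Σ_t [2,2]: t=2:+1/192 = 1/192; (3j)²=3/77 [(4 3 3; -2 -1 3)], sign=+1
B: triangle coeff Δ(4,3,3) = 1/34650; Σ_t [4,4]: t=4:+1/288 = 1/288; (3j)²=1/22 [(4 3 3; -3 3 0)], sign=-1
I_A²/I_B² = (3/77)/(1/22) = 6/7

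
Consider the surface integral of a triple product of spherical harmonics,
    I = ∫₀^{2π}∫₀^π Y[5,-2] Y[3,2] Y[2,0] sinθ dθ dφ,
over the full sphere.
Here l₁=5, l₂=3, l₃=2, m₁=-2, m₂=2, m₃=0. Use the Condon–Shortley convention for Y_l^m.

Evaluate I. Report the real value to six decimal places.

0.190188

m-sum 0 ✓  L=10 even ✓  2≤2≤8 ✓
Π(2lᵢ+1) = 11×7×5 = 385
triangle coeff Δ(5,3,2) = 1/2310
Σ_t [3,3]: t=3:−1/144 = -1/144
(3j)²=10/231 [(5 3 2; 0 0 0)], sign=-1
Σ_t [5,5]: t=5:−1/480 = -1/480
(3j)²=3/110 [(5 3 2; -2 2 0)], sign=-1
⇒ 4πI² = 5/11
I = (+1)√(5/11/(4π)) = 0.19018827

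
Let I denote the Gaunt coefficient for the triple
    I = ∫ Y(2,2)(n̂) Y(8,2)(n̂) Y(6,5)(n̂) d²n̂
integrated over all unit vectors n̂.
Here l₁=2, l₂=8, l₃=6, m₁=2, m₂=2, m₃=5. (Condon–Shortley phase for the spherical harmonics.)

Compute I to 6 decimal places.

0.000000

2 + 2 + 5 = 9 ≠ 0: azimuthal integral kills it; I = 0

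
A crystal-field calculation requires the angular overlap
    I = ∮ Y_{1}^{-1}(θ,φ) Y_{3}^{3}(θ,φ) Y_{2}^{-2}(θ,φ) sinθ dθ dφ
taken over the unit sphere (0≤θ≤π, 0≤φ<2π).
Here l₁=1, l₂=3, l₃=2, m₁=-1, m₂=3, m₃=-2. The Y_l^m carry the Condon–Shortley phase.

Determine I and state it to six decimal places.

-0.319865

m-sum 0 ✓  L=6 even ✓  2≤2≤4 ✓
Π(2lᵢ+1) = 3×7×5 = 105
triangle coeff Δ(1,3,2) = 1/105
Σ_t [1,1]: t=1:−1/4 = -1/4
(3j)²=3/35 [(1 3 2; 0 0 0)], sign=-1
Σ_t [2,2]: t=2:+1/48 = 1/48
(3j)²=1/7 [(1 3 2; -1 3 -2)], sign=+1
⇒ 4πI² = 9/7
I = (-1)√(9/7/(4π)) = -0.31986543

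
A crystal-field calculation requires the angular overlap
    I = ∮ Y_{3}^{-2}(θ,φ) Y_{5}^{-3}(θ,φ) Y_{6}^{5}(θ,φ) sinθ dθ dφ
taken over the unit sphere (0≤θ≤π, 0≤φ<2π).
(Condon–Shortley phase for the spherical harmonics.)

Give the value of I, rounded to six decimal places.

Rules hold: Σm=0, L=14 even, 2≤6≤8.
N = 7·11·13 = 1001
Δ = 2!·4!·8!/15! = 1/675675
Racah Σ t=0..2: t=0:+1/8640 t=1:−1/2304 t=2:+1/8640 = -7/34560
⇒ 3j(3 5 6; 0 0 0)² = 7/429, sgn -1
Racah Σ t=1..2: t=1:−1/120960 t=2:+1/483840 = -1/161280
⇒ 3j(3 5 6; -2 -3 5)² = 2/91, sgn +1
4πI² = N·(3j₀)²·(3jₘ)² = 14/39
I = -1·√(0.358974/4π) = -0.16901560

-0.169016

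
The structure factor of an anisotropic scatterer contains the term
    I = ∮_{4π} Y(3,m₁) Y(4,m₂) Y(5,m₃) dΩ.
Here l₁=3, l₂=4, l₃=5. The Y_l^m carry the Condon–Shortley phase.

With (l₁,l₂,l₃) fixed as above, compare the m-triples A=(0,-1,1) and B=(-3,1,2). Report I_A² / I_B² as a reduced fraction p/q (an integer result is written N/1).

l's match ⇒ only the (l;m) 3-j factors differ between A and B.
A: triangle coeff Δ(3,4,5) = 1/180180; Σ_t [0,2]: t=0:+1/432 t=1:−1/192 t=2:+1/1440 = -19/8640; (3j)²=361/30030 [(3 4 5; 0 -1 1)], sign=-1
B: triangle coeff Δ(3,4,5) = 1/180180; Σ_t [2,2]: t=2:+1/1728 = 1/1728; (3j)²=25/858 [(3 4 5; -3 1 2)], sign=-1
I_A²/I_B² = (361/30030)/(25/858) = 361/875

361/875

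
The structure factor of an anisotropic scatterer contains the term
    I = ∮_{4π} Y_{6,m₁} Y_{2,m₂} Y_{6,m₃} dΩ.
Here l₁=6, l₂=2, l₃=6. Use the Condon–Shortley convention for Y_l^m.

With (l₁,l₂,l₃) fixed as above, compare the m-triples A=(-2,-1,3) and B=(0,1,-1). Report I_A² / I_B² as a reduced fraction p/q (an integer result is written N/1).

150/7

Shared (l₁,l₂,l₃)=(6,2,6): N and (l;000)² cancel in I_A²/I_B².
A: Δ = 2!·10!·2!/15! = 1/90090; Racah Σ t=0..1: t=0:+1/161280 t=1:−1/60480 = -1/96768; ⇒ 3j(6 2 6; -2 -1 3)² = 15/1001, sgn +1
B: Δ = 2!·10!·2!/15! = 1/90090; Racah Σ t=1..2: t=1:−1/28800 t=2:+1/34560 = -1/172800; ⇒ 3j(6 2 6; 0 1 -1)² = 1/1430, sgn +1
I_A²/I_B² = (15/1001)/(1/1430) = 150/7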